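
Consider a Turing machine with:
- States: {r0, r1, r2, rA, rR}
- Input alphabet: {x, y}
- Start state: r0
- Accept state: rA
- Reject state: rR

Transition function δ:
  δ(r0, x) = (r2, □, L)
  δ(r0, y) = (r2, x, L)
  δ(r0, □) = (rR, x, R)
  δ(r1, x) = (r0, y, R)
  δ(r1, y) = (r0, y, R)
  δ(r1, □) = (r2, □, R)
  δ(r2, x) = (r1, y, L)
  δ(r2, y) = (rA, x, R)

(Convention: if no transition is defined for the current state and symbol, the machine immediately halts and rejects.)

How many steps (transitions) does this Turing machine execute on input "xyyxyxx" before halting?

Execution trace:
Initial: [r0]xyyxyxx
Step 1: δ(r0, x) = (r2, □, L) → [r2]□□yyxyxx

No transition is defined for δ(r2, □). By convention the machine halts and rejects.

The machine executed 1 step before halting.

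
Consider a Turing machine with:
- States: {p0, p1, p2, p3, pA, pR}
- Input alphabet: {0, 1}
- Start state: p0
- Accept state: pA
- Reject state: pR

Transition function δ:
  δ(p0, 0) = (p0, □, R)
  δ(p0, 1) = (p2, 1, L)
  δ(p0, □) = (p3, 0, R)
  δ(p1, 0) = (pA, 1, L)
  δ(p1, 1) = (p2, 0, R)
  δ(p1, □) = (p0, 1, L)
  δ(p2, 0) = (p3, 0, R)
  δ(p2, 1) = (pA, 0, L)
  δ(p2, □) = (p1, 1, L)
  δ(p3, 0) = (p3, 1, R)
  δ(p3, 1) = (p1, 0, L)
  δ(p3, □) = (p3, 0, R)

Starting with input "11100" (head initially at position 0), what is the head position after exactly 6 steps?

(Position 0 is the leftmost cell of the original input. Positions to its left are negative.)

Execution trace (head position shown):
Step 0: [p0]11100  (head at position 0)
Step 1: move left → [p2]□11100  (head at position -1)
Step 2: move left → [p1]□111100  (head at position -2)
Step 3: move left → [p0]□1111100  (head at position -3)
Step 4: move right → 0[p3]1111100  (head at position -2)
Step 5: move left → [p1]00111100  (head at position -3)
Step 6: move left → [pA]□10111100  (head at position -4)

After 6 steps, the head is at position -4.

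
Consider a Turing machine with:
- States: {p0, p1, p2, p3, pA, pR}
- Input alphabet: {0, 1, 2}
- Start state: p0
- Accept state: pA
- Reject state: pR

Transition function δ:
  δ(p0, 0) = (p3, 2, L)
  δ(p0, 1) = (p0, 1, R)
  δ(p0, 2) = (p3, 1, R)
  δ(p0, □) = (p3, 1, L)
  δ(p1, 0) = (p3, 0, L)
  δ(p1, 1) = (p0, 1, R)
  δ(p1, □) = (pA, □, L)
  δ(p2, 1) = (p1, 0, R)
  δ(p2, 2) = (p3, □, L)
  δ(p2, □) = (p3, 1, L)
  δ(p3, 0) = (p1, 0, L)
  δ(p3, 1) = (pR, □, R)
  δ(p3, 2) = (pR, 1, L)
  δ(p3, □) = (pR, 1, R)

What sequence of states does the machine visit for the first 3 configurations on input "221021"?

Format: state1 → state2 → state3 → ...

Execution trace:
Initial: [p0]221021
Step 1: δ(p0, 2) = (p3, 1, R) → 1[p3]21021
Step 2: δ(p3, 2) = (pR, 1, L) → [pR]111021

The machine reaches the reject state pR and halts.

State sequence: p0 → p3 → pR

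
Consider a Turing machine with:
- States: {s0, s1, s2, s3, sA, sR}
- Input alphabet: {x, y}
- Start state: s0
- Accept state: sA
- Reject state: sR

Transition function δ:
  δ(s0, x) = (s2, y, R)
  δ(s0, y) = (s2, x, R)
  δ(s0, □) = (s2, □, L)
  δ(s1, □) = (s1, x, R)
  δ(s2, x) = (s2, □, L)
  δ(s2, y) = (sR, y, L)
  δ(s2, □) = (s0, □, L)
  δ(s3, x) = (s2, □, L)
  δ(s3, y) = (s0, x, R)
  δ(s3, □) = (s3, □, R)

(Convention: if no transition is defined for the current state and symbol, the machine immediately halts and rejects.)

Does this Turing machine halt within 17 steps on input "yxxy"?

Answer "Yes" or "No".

Execution trace:
Initial: [s0]yxxy
Step 1: δ(s0, y) = (s2, x, R) → x[s2]xxy
Step 2: δ(s2, x) = (s2, □, L) → [s2]x□xy
Step 3: δ(s2, x) = (s2, □, L) → [s2]□□□xy
Step 4: δ(s2, □) = (s0, □, L) → [s0]□□□□xy
Step 5: δ(s0, □) = (s2, □, L) → [s2]□□□□□xy
Step 6: δ(s2, □) = (s0, □, L) → [s0]□□□□□□xy
Step 7: δ(s0, □) = (s2, □, L) → [s2]□□□□□□□xy
Step 8: δ(s2, □) = (s0, □, L) → [s0]□□□□□□□□xy
Step 9: δ(s0, □) = (s2, □, L) → [s2]□□□□□□□□□xy
Step 10: δ(s2, □) = (s0, □, L) → [s0]□□□□□□□□□□xy
Step 11: δ(s0, □) = (s2, □, L) → [s2]□□□□□□□□□□□xy
Step 12: δ(s2, □) = (s0, □, L) → [s0]□□□□□□□□□□□□xy
Step 13: δ(s0, □) = (s2, □, L) → [s2]□□□□□□□□□□□□□xy
Step 14: δ(s2, □) = (s0, □, L) → [s0]□□□□□□□□□□□□□□xy
Step 15: δ(s0, □) = (s2, □, L) → [s2]□□□□□□□□□□□□□□□xy
Step 16: δ(s2, □) = (s0, □, L) → [s0]□□□□□□□□□□□□□□□□xy
Step 17: δ(s0, □) = (s2, □, L) → [s2]□□□□□□□□□□□□□□□□□xy

The machine has not reached a halting state after 17 steps.
The machine did not halt within the 17-step bound.

Answer: No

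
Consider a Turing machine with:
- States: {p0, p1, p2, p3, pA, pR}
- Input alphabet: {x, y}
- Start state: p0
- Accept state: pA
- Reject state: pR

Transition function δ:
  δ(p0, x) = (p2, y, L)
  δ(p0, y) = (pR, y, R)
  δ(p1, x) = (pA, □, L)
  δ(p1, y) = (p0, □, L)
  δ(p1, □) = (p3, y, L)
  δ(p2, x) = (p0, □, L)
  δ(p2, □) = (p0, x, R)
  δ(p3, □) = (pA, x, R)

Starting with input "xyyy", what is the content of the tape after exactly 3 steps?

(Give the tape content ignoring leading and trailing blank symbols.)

Execution trace:
Initial: [p0]xyyy
Step 1: δ(p0, x) = (p2, y, L) → [p2]□yyyy
Step 2: δ(p2, □) = (p0, x, R) → x[p0]yyyy
Step 3: δ(p0, y) = (pR, y, R) → xy[pR]yyy

The machine reaches the reject state pR and halts.

After 3 steps, the tape (ignoring leading/trailing blanks) is: xyyyy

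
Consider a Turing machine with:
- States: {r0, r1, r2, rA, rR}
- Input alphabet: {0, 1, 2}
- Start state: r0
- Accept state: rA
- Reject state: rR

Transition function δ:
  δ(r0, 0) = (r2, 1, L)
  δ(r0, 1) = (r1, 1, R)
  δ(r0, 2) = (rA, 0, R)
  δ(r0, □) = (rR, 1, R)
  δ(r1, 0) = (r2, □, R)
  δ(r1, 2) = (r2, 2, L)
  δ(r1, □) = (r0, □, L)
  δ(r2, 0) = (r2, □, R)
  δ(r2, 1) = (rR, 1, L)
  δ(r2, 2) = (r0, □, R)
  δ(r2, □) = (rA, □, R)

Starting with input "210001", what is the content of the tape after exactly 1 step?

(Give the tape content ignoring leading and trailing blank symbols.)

Execution trace:
Initial: [r0]210001
Step 1: δ(r0, 2) = (rA, 0, R) → 0[rA]10001

The machine reaches the accept state rA and halts.

After 1 step, the tape (ignoring leading/trailing blanks) is: 010001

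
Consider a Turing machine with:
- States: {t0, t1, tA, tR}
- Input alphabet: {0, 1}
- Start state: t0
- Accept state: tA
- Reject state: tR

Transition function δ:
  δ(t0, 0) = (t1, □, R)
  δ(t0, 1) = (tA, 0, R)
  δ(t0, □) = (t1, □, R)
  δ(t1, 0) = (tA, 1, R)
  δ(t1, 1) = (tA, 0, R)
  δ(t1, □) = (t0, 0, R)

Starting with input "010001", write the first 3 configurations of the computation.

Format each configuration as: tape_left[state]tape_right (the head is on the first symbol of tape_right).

Transitions applied:
Step 1: δ(t0, 0) = (t1, □, R)
Step 2: δ(t1, 1) = (tA, 0, R)

The first 3 configurations are:
[t0]010001 ⊢ □[t1]10001 ⊢ □0[tA]0001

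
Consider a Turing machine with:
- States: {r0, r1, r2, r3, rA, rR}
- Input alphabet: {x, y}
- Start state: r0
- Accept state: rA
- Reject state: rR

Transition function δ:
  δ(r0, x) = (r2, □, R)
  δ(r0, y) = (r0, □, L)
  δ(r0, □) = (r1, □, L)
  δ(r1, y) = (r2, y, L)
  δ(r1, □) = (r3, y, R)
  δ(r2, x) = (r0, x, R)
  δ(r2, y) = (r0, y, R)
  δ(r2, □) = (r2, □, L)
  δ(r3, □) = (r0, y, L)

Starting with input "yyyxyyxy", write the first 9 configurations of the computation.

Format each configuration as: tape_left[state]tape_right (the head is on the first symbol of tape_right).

Transitions applied:
Step 1: δ(r0, y) = (r0, □, L)
Step 2: δ(r0, □) = (r1, □, L)
Step 3: δ(r1, □) = (r3, y, R)
Step 4: δ(r3, □) = (r0, y, L)
Step 5: δ(r0, y) = (r0, □, L)
Step 6: δ(r0, □) = (r1, □, L)
Step 7: δ(r1, □) = (r3, y, R)
Step 8: δ(r3, □) = (r0, y, L)

The first 9 configurations are:
[r0]yyyxyyxy ⊢ [r0]□□yyxyyxy ⊢ [r1]□□□yyxyyxy ⊢ y[r3]□□yyxyyxy ⊢ [r0]yy□yyxyyxy ⊢ [r0]□□y□yyxyyxy ⊢ [r1]□□□y□yyxyyxy ⊢ y[r3]□□y□yyxyyxy ⊢ [r0]yy□y□yyxyyxy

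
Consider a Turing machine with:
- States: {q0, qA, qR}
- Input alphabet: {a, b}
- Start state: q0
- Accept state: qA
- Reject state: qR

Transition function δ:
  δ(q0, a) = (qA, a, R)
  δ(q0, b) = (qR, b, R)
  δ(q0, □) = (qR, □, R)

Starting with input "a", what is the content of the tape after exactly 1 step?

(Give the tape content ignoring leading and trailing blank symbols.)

Execution trace:
Initial: [q0]a
Step 1: δ(q0, a) = (qA, a, R) → a[qA]□

The machine reaches the accept state qA and halts.

After 1 step, the tape (ignoring leading/trailing blanks) is: a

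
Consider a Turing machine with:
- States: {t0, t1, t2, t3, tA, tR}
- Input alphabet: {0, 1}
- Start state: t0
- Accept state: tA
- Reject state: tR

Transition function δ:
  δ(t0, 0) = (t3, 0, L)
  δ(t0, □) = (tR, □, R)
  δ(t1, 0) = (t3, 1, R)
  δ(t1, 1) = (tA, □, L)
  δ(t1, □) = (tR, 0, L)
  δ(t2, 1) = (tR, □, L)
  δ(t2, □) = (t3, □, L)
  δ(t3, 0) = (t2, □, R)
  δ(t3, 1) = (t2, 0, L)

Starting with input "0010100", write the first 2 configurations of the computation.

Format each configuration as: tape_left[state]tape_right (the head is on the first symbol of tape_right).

Transitions applied:
Step 1: δ(t0, 0) = (t3, 0, L)

The first 2 configurations are:
[t0]0010100 ⊢ [t3]□0010100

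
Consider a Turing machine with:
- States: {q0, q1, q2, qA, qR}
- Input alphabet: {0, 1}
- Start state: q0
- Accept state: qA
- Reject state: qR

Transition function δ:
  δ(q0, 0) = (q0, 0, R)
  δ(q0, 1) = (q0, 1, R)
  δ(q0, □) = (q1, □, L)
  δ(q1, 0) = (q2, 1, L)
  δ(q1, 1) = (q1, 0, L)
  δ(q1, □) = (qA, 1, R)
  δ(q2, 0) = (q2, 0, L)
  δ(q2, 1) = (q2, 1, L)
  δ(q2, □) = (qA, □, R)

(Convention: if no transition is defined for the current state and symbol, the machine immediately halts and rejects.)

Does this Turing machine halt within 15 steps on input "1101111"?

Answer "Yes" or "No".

Execution trace:
Initial: [q0]1101111
Step 1: δ(q0, 1) = (q0, 1, R) → 1[q0]101111
Step 2: δ(q0, 1) = (q0, 1, R) → 11[q0]01111
Step 3: δ(q0, 0) = (q0, 0, R) → 110[q0]1111
Step 4: δ(q0, 1) = (q0, 1, R) → 1101[q0]111
Step 5: δ(q0, 1) = (q0, 1, R) → 11011[q0]11
Step 6: δ(q0, 1) = (q0, 1, R) → 110111[q0]1
Step 7: δ(q0, 1) = (q0, 1, R) → 1101111[q0]□
Step 8: δ(q0, □) = (q1, □, L) → 110111[q1]1□
Step 9: δ(q1, 1) = (q1, 0, L) → 11011[q1]10□
Step 10: δ(q1, 1) = (q1, 0, L) → 1101[q1]100□
Step 11: δ(q1, 1) = (q1, 0, L) → 110[q1]1000□
Step 12: δ(q1, 1) = (q1, 0, L) → 11[q1]00000□
Step 13: δ(q1, 0) = (q2, 1, L) → 1[q2]110000□
Step 14: δ(q2, 1) = (q2, 1, L) → [q2]1110000□
Step 15: δ(q2, 1) = (q2, 1, L) → [q2]□1110000□

The machine has not reached a halting state after 15 steps.
The machine did not halt within the 15-step bound.

Answer: No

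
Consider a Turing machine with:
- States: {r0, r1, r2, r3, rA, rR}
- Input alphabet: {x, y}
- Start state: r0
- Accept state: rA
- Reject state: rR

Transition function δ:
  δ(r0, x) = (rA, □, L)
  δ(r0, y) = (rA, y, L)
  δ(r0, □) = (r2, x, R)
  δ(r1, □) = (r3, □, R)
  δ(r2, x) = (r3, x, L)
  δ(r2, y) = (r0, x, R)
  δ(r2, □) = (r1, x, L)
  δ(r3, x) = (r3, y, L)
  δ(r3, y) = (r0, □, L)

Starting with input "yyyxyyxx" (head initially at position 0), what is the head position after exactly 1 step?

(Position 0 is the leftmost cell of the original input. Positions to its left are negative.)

Execution trace (head position shown):
Step 0: [r0]yyyxyyxx  (head at position 0)
Step 1: move left → [rA]□yyyxyyxx  (head at position -1)

After 1 step, the head is at position -1.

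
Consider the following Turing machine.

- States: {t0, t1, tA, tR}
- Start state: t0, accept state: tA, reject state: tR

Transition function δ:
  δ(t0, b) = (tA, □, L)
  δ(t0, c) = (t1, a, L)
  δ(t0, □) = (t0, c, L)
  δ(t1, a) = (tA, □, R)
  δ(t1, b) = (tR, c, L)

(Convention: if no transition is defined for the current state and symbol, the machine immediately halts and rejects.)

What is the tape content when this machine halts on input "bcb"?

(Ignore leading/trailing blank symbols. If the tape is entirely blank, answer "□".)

Execution trace:
Initial: [t0]bcb
Step 1: δ(t0, b) = (tA, □, L) → [tA]□□cb

The machine reaches the accept state tA and halts.

Final tape (ignoring leading/trailing blanks): cb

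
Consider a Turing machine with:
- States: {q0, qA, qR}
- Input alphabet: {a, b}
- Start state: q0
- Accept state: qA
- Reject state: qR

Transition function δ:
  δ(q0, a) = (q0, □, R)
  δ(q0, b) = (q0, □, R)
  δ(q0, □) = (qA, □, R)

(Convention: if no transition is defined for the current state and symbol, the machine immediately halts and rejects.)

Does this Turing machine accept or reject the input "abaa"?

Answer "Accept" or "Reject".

Execution trace:
Initial: [q0]abaa
Step 1: δ(q0, a) = (q0, □, R) → □[q0]baa
Step 2: δ(q0, b) = (q0, □, R) → □□[q0]aa
Step 3: δ(q0, a) = (q0, □, R) → □□□[q0]a
Step 4: δ(q0, a) = (q0, □, R) → □□□□[q0]□
Step 5: δ(q0, □) = (qA, □, R) → □□□□□[qA]□

The machine reaches the accept state qA and halts.

Answer: Accept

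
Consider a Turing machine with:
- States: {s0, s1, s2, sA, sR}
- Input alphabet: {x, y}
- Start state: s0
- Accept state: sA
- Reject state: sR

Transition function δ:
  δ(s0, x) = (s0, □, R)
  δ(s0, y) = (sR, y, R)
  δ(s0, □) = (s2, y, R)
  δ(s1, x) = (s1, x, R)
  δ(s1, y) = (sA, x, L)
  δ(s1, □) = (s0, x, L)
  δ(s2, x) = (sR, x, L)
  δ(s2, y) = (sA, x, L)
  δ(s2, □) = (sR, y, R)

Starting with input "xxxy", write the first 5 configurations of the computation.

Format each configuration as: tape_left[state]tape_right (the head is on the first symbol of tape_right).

Transitions applied:
Step 1: δ(s0, x) = (s0, □, R)
Step 2: δ(s0, x) = (s0, □, R)
Step 3: δ(s0, x) = (s0, □, R)
Step 4: δ(s0, y) = (sR, y, R)

The first 5 configurations are:
[s0]xxxy ⊢ □[s0]xxy ⊢ □□[s0]xy ⊢ □□□[s0]y ⊢ □□□y[sR]□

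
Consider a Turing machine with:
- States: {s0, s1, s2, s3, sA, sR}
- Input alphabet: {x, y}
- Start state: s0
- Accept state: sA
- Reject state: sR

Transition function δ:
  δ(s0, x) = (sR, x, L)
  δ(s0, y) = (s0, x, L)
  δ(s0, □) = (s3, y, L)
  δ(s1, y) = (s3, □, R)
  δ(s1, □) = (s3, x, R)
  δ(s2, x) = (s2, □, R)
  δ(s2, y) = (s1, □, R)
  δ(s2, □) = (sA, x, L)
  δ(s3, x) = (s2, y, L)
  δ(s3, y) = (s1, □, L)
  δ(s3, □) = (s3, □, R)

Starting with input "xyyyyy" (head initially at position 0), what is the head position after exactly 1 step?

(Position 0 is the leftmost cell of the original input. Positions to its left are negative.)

Execution trace (head position shown):
Step 0: [s0]xyyyyy  (head at position 0)
Step 1: move left → [sR]□xyyyyy  (head at position -1)

After 1 step, the head is at position -1.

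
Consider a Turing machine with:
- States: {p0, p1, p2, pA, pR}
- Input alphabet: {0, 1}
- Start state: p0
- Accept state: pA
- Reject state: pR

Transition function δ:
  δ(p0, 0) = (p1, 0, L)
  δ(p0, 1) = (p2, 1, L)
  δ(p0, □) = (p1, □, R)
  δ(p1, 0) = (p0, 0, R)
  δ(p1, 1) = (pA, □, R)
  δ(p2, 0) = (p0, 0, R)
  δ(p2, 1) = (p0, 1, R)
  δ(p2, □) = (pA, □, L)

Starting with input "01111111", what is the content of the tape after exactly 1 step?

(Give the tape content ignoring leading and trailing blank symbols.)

Execution trace:
Initial: [p0]01111111
Step 1: δ(p0, 0) = (p1, 0, L) → [p1]□01111111

No transition is defined for δ(p1, □). By convention the machine halts and rejects.

After 1 step, the tape (ignoring leading/trailing blanks) is: 01111111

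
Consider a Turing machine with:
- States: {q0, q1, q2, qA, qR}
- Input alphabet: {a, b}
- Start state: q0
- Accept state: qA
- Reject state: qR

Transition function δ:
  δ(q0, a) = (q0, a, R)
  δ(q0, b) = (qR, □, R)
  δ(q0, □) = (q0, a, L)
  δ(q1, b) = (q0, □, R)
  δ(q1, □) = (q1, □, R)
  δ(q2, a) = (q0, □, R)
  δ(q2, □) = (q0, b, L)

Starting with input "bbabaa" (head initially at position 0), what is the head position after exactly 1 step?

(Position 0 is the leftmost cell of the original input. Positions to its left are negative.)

Execution trace (head position shown):
Step 0: [q0]bbabaa  (head at position 0)
Step 1: move right → □[qR]babaa  (head at position 1)

After 1 step, the head is at position 1.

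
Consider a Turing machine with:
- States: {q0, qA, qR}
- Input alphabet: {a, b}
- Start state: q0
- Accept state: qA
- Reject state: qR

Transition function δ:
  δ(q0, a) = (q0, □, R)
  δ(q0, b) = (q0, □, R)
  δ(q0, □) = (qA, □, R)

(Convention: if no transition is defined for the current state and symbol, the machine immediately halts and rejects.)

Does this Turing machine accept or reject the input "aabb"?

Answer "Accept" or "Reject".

Execution trace:
Initial: [q0]aabb
Step 1: δ(q0, a) = (q0, □, R) → □[q0]abb
Step 2: δ(q0, a) = (q0, □, R) → □□[q0]bb
Step 3: δ(q0, b) = (q0, □, R) → □□□[q0]b
Step 4: δ(q0, b) = (q0, □, R) → □□□□[q0]□
Step 5: δ(q0, □) = (qA, □, R) → □□□□□[qA]□

The machine reaches the accept state qA and halts.

Answer: Accept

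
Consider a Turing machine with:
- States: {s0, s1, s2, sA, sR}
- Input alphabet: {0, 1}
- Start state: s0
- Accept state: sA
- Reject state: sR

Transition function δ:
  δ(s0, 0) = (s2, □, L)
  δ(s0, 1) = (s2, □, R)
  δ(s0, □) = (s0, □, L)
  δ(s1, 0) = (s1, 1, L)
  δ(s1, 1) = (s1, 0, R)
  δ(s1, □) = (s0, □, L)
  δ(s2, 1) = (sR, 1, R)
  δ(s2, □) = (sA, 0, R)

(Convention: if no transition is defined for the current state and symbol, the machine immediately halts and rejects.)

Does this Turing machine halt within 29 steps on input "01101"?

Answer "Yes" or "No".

Execution trace:
Initial: [s0]01101
Step 1: δ(s0, 0) = (s2, □, L) → [s2]□□1101
Step 2: δ(s2, □) = (sA, 0, R) → 0[sA]□1101

The machine reaches the accept state sA and halts.
The machine halted after 2 steps (within the 29-step bound).

Answer: Yes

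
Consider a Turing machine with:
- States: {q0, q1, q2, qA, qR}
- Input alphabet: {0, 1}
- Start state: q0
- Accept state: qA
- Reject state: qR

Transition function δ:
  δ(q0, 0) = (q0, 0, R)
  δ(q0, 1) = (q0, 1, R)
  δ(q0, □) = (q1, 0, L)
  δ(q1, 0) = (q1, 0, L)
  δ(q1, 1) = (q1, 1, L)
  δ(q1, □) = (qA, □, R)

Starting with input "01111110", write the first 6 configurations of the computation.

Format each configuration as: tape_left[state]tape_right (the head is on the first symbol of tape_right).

Transitions applied:
Step 1: δ(q0, 0) = (q0, 0, R)
Step 2: δ(q0, 1) = (q0, 1, R)
Step 3: δ(q0, 1) = (q0, 1, R)
Step 4: δ(q0, 1) = (q0, 1, R)
Step 5: δ(q0, 1) = (q0, 1, R)

The first 6 configurations are:
[q0]01111110 ⊢ 0[q0]1111110 ⊢ 01[q0]111110 ⊢ 011[q0]11110 ⊢ 0111[q0]1110 ⊢ 01111[q0]110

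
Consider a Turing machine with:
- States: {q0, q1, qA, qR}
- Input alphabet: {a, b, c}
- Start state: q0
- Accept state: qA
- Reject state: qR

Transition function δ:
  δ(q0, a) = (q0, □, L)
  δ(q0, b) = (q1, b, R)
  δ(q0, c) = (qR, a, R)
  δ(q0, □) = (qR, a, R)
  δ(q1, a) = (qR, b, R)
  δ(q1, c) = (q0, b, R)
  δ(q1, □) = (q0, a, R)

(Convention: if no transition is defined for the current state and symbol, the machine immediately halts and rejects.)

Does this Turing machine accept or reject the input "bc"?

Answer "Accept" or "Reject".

Execution trace:
Initial: [q0]bc
Step 1: δ(q0, b) = (q1, b, R) → b[q1]c
Step 2: δ(q1, c) = (q0, b, R) → bb[q0]□
Step 3: δ(q0, □) = (qR, a, R) → bba[qR]□

The machine reaches the reject state qR and halts.

Answer: Reject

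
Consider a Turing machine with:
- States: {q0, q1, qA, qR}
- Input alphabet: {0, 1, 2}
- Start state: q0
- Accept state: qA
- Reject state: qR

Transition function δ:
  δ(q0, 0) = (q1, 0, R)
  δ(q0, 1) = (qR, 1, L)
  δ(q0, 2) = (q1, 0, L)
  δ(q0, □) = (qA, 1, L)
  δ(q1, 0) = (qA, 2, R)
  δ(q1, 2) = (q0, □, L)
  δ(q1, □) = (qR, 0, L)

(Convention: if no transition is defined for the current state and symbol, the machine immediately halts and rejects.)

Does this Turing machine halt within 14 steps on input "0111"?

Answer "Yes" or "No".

Execution trace:
Initial: [q0]0111
Step 1: δ(q0, 0) = (q1, 0, R) → 0[q1]111

No transition is defined for δ(q1, 1). By convention the machine halts and rejects.
The machine halted after 1 step (within the 14-step bound).

Answer: Yes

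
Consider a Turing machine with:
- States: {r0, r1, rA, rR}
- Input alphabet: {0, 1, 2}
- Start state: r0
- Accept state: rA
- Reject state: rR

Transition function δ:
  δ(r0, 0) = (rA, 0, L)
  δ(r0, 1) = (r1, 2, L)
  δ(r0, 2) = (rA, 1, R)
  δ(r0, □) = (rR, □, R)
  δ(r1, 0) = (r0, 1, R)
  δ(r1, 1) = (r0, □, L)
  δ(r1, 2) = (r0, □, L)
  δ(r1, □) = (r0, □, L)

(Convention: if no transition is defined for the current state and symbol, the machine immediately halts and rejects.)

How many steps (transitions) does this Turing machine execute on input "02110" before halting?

Execution trace:
Initial: [r0]02110
Step 1: δ(r0, 0) = (rA, 0, L) → [rA]□02110

The machine reaches the accept state rA and halts.

The machine executed 1 step before halting.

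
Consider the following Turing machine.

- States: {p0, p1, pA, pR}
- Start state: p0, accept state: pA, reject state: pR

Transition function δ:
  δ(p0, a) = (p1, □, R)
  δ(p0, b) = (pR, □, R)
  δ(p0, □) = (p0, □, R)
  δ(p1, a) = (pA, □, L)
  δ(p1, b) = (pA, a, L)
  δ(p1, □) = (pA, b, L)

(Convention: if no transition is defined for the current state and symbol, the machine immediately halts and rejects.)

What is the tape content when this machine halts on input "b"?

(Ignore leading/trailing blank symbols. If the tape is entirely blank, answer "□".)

Execution trace:
Initial: [p0]b
Step 1: δ(p0, b) = (pR, □, R) → □[pR]□

The machine reaches the reject state pR and halts.

Final tape (ignoring leading/trailing blanks): □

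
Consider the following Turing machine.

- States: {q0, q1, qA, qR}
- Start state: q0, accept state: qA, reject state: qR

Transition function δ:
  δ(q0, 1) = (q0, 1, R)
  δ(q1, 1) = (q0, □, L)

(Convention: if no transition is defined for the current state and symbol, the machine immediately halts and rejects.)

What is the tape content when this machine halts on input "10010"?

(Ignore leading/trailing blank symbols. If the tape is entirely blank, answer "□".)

Execution trace:
Initial: [q0]10010
Step 1: δ(q0, 1) = (q0, 1, R) → 1[q0]0010

No transition is defined for δ(q0, 0). By convention the machine halts and rejects.

Final tape (ignoring leading/trailing blanks): 10010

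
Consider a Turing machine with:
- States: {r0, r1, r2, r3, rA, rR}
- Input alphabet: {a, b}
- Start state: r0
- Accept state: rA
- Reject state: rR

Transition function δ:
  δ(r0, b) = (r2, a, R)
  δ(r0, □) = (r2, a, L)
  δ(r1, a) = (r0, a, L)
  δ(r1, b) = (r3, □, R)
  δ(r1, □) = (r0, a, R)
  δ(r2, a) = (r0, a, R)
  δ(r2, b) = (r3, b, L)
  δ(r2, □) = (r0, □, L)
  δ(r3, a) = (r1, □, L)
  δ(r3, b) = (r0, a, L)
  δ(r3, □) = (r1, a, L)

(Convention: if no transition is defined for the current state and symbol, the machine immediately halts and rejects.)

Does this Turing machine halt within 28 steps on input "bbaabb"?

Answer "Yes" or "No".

Execution trace:
Initial: [r0]bbaabb
Step 1: δ(r0, b) = (r2, a, R) → a[r2]baabb
Step 2: δ(r2, b) = (r3, b, L) → [r3]abaabb
Step 3: δ(r3, a) = (r1, □, L) → [r1]□□baabb
Step 4: δ(r1, □) = (r0, a, R) → a[r0]□baabb
Step 5: δ(r0, □) = (r2, a, L) → [r2]aabaabb
Step 6: δ(r2, a) = (r0, a, R) → a[r0]abaabb

No transition is defined for δ(r0, a). By convention the machine halts and rejects.
The machine halted after 6 steps (within the 28-step bound).

Answer: Yes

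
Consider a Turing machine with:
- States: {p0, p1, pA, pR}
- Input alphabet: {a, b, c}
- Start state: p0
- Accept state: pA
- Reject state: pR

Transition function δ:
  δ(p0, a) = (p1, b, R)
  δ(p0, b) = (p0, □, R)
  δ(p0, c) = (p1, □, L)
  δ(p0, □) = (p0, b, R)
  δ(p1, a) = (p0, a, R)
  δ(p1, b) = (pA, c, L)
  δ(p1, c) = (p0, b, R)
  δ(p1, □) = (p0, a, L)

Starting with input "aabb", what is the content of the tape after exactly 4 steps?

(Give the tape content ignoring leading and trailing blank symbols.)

Execution trace:
Initial: [p0]aabb
Step 1: δ(p0, a) = (p1, b, R) → b[p1]abb
Step 2: δ(p1, a) = (p0, a, R) → ba[p0]bb
Step 3: δ(p0, b) = (p0, □, R) → ba□[p0]b
Step 4: δ(p0, b) = (p0, □, R) → ba□□[p0]□

After 4 steps, the tape (ignoring leading/trailing blanks) is: ba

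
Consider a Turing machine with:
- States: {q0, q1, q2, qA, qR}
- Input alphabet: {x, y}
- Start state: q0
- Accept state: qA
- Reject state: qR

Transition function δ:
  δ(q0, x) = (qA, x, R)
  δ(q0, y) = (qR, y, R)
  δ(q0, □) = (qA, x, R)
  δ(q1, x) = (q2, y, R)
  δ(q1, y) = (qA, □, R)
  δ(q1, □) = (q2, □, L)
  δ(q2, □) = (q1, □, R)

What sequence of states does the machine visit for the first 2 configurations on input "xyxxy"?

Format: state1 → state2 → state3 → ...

Execution trace:
Initial: [q0]xyxxy
Step 1: δ(q0, x) = (qA, x, R) → x[qA]yxxy

The machine reaches the accept state qA and halts.

State sequence: q0 → qA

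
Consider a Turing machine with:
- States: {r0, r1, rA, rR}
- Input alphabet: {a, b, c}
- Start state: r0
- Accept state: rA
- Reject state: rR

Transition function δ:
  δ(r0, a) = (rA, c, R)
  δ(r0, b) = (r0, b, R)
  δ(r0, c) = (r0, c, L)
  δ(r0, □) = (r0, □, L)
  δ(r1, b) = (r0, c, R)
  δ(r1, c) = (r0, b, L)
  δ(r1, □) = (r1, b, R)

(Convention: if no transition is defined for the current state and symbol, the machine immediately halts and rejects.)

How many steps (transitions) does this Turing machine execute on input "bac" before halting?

Execution trace:
Initial: [r0]bac
Step 1: δ(r0, b) = (r0, b, R) → b[r0]ac
Step 2: δ(r0, a) = (rA, c, R) → bc[rA]c

The machine reaches the accept state rA and halts.

The machine executed 2 steps before halting.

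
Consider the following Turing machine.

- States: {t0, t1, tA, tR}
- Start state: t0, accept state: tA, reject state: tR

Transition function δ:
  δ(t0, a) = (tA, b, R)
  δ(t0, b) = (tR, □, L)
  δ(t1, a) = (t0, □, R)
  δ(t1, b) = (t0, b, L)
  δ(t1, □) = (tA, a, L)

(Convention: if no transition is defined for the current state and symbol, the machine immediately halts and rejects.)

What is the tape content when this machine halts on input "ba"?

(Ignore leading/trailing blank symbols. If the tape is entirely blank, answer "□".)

Execution trace:
Initial: [t0]ba
Step 1: δ(t0, b) = (tR, □, L) → [tR]□□a

The machine reaches the reject state tR and halts.

Final tape (ignoring leading/trailing blanks): a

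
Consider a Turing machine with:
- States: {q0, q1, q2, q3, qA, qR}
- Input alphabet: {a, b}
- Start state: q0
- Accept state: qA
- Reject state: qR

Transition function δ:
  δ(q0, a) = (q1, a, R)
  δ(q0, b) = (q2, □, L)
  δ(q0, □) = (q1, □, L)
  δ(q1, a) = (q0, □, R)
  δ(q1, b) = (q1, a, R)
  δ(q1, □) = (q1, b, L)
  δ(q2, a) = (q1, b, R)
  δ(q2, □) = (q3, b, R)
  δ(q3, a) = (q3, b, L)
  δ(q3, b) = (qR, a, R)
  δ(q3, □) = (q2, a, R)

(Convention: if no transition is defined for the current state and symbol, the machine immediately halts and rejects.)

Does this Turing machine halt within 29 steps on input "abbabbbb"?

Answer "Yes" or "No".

Execution trace:
Initial: [q0]abbabbbb
Step 1: δ(q0, a) = (q1, a, R) → a[q1]bbabbbb
Step 2: δ(q1, b) = (q1, a, R) → aa[q1]babbbb
Step 3: δ(q1, b) = (q1, a, R) → aaa[q1]abbbb
Step 4: δ(q1, a) = (q0, □, R) → aaa□[q0]bbbb
Step 5: δ(q0, b) = (q2, □, L) → aaa[q2]□□bbb
Step 6: δ(q2, □) = (q3, b, R) → aaab[q3]□bbb
Step 7: δ(q3, □) = (q2, a, R) → aaaba[q2]bbb

No transition is defined for δ(q2, b). By convention the machine halts and rejects.
The machine halted after 7 steps (within the 29-step bound).

Answer: Yes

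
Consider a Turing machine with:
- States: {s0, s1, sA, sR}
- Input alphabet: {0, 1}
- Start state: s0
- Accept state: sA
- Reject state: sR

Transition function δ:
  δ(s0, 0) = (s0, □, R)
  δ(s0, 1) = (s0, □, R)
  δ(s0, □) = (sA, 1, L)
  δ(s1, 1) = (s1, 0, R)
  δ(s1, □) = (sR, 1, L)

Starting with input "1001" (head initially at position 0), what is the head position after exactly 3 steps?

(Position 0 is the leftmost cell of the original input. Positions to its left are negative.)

Execution trace (head position shown):
Step 0: [s0]1001  (head at position 0)
Step 1: move right → □[s0]001  (head at position 1)
Step 2: move right → □□[s0]01  (head at position 2)
Step 3: move right → □□□[s0]1  (head at position 3)

After 3 steps, the head is at position 3.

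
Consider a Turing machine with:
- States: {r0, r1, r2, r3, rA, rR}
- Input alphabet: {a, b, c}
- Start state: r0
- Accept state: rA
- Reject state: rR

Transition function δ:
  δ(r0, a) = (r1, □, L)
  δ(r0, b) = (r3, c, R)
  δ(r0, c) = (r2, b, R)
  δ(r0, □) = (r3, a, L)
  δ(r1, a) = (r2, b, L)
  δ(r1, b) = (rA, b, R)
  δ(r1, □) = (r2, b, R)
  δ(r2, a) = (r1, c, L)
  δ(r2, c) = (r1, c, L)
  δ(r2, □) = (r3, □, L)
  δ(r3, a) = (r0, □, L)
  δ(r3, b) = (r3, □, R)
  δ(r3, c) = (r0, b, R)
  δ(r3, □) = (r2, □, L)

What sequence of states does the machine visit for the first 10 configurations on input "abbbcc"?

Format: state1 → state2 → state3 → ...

Execution trace:
Initial: [r0]abbbcc
Step 1: δ(r0, a) = (r1, □, L) → [r1]□□bbbcc
Step 2: δ(r1, □) = (r2, b, R) → b[r2]□bbbcc
Step 3: δ(r2, □) = (r3, □, L) → [r3]b□bbbcc
Step 4: δ(r3, b) = (r3, □, R) → □[r3]□bbbcc
Step 5: δ(r3, □) = (r2, □, L) → [r2]□□bbbcc
Step 6: δ(r2, □) = (r3, □, L) → [r3]□□□bbbcc
Step 7: δ(r3, □) = (r2, □, L) → [r2]□□□□bbbcc
Step 8: δ(r2, □) = (r3, □, L) → [r3]□□□□□bbbcc
Step 9: δ(r3, □) = (r2, □, L) → [r2]□□□□□□bbbcc

State sequence: r0 → r1 → r2 → r3 → r3 → r2 → r3 → r2 → r3 → r2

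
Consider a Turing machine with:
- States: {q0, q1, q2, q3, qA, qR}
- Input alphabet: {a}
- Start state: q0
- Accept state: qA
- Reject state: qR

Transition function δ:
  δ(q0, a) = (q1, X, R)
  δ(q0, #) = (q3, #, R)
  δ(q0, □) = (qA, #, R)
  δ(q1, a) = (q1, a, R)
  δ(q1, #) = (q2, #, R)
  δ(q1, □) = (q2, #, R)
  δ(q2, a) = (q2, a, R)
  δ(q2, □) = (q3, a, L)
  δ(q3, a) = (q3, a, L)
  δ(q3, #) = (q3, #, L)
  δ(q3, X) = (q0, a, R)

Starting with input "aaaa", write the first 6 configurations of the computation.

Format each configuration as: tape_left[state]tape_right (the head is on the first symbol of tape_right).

Transitions applied:
Step 1: δ(q0, a) = (q1, X, R)
Step 2: δ(q1, a) = (q1, a, R)
Step 3: δ(q1, a) = (q1, a, R)
Step 4: δ(q1, a) = (q1, a, R)
Step 5: δ(q1, □) = (q2, #, R)

The first 6 configurations are:
[q0]aaaa ⊢ X[q1]aaa ⊢ Xa[q1]aa ⊢ Xaa[q1]a ⊢ Xaaa[q1]□ ⊢ Xaaa#[q2]□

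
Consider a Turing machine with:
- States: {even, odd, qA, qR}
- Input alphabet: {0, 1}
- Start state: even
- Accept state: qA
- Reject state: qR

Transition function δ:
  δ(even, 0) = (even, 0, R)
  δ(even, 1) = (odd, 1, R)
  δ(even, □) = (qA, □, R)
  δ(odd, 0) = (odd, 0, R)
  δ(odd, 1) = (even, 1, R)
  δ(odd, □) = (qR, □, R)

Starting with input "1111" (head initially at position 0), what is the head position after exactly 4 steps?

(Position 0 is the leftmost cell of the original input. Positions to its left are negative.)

Execution trace (head position shown):
Step 0: [even]1111  (head at position 0)
Step 1: move right → 1[odd]111  (head at position 1)
Step 2: move right → 11[even]11  (head at position 2)
Step 3: move right → 111[odd]1  (head at position 3)
Step 4: move right → 1111[even]□  (head at position 4)

After 4 steps, the head is at position 4.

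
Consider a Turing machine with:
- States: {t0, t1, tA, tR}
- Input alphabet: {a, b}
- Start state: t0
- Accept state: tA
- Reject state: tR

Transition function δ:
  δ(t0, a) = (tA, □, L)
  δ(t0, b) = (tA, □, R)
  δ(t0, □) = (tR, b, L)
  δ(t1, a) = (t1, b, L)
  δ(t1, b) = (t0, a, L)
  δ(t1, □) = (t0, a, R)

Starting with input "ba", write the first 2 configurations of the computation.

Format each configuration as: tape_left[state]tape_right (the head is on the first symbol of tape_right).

Transitions applied:
Step 1: δ(t0, b) = (tA, □, R)

The first 2 configurations are:
[t0]ba ⊢ □[tA]a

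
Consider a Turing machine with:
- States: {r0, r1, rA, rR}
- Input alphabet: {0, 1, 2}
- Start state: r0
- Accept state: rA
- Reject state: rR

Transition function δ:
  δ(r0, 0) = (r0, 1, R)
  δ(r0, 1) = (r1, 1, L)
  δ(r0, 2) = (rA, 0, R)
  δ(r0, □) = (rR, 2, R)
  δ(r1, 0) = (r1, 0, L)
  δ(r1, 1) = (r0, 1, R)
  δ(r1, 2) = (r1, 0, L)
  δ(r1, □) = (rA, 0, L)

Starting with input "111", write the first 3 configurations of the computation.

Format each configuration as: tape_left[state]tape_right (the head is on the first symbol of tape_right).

Transitions applied:
Step 1: δ(r0, 1) = (r1, 1, L)
Step 2: δ(r1, □) = (rA, 0, L)

The first 3 configurations are:
[r0]111 ⊢ [r1]□111 ⊢ [rA]□0111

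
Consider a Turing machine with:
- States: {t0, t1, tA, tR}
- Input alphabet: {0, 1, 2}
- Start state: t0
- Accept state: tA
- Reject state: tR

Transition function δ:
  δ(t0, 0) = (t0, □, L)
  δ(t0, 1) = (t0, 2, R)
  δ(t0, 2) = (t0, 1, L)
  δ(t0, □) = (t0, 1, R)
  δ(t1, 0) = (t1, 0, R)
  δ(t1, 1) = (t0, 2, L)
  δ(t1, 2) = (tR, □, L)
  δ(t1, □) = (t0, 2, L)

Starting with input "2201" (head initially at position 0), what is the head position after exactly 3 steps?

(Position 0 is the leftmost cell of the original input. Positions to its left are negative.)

Execution trace (head position shown):
Step 0: [t0]2201  (head at position 0)
Step 1: move left → [t0]□1201  (head at position -1)
Step 2: move right → 1[t0]1201  (head at position 0)
Step 3: move right → 12[t0]201  (head at position 1)

After 3 steps, the head is at position 1.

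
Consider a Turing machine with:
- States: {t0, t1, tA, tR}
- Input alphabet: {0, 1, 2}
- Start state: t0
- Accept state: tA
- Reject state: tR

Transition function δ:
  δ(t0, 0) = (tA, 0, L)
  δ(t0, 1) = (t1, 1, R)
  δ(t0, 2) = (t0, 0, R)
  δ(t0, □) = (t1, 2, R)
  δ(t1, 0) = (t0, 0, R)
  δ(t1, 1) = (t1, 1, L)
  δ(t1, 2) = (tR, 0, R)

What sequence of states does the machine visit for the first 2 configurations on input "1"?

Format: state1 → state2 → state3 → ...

Execution trace:
Initial: [t0]1
Step 1: δ(t0, 1) = (t1, 1, R) → 1[t1]□

No transition is defined for δ(t1, □). By convention the machine halts and rejects.

State sequence: t0 → t1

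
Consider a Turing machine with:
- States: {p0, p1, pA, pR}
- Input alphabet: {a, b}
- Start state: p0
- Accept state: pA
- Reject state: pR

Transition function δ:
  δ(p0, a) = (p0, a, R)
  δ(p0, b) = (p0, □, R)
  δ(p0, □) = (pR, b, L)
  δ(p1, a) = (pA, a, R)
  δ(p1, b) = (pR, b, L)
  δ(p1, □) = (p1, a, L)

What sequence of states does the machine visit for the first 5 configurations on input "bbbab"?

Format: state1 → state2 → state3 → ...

Execution trace:
Initial: [p0]bbbab
Step 1: δ(p0, b) = (p0, □, R) → □[p0]bbab
Step 2: δ(p0, b) = (p0, □, R) → □□[p0]bab
Step 3: δ(p0, b) = (p0, □, R) → □□□[p0]ab
Step 4: δ(p0, a) = (p0, a, R) → □□□a[p0]b

State sequence: p0 → p0 → p0 → p0 → p0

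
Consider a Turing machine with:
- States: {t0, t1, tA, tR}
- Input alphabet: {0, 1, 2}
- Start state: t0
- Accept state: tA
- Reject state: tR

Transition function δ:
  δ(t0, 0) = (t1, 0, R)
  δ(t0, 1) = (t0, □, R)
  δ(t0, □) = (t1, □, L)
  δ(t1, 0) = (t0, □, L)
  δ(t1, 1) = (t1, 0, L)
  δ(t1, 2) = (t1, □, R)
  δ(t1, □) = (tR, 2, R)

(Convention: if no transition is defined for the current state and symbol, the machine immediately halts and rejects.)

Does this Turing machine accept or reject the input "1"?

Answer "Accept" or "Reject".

Execution trace:
Initial: [t0]1
Step 1: δ(t0, 1) = (t0, □, R) → □[t0]□
Step 2: δ(t0, □) = (t1, □, L) → [t1]□□
Step 3: δ(t1, □) = (tR, 2, R) → 2[tR]□

The machine reaches the reject state tR and halts.

Answer: Reject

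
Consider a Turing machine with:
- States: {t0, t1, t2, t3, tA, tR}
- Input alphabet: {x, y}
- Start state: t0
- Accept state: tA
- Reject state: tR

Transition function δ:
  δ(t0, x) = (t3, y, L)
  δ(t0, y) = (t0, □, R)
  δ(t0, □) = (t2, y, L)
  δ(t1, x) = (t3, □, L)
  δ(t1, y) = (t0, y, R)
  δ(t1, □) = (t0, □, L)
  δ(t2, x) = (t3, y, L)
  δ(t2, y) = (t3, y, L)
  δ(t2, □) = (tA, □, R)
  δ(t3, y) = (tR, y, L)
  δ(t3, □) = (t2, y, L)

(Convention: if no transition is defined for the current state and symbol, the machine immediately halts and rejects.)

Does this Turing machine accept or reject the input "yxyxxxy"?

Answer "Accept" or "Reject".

Execution trace:
Initial: [t0]yxyxxxy
Step 1: δ(t0, y) = (t0, □, R) → □[t0]xyxxxy
Step 2: δ(t0, x) = (t3, y, L) → [t3]□yyxxxy
Step 3: δ(t3, □) = (t2, y, L) → [t2]□yyyxxxy
Step 4: δ(t2, □) = (tA, □, R) → □[tA]yyyxxxy

The machine reaches the accept state tA and halts.

Answer: Accept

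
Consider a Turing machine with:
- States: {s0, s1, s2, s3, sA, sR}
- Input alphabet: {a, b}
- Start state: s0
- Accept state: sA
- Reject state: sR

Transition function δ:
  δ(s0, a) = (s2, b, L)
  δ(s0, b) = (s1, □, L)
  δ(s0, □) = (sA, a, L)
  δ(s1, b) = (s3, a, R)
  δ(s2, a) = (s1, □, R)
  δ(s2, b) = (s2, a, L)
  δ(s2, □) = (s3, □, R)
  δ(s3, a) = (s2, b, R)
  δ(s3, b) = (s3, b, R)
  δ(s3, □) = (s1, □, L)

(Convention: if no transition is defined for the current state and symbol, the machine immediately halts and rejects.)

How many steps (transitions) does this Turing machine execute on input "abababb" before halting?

Execution trace:
Initial: [s0]abababb
Step 1: δ(s0, a) = (s2, b, L) → [s2]□bbababb
Step 2: δ(s2, □) = (s3, □, R) → □[s3]bbababb
Step 3: δ(s3, b) = (s3, b, R) → □b[s3]bababb
Step 4: δ(s3, b) = (s3, b, R) → □bb[s3]ababb
Step 5: δ(s3, a) = (s2, b, R) → □bbb[s2]babb
Step 6: δ(s2, b) = (s2, a, L) → □bb[s2]baabb
Step 7: δ(s2, b) = (s2, a, L) → □b[s2]baaabb
Step 8: δ(s2, b) = (s2, a, L) → □[s2]baaaabb
Step 9: δ(s2, b) = (s2, a, L) → [s2]□aaaaabb
Step 10: δ(s2, □) = (s3, □, R) → □[s3]aaaaabb
Step 11: δ(s3, a) = (s2, b, R) → □b[s2]aaaabb
Step 12: δ(s2, a) = (s1, □, R) → □b□[s1]aaabb

No transition is defined for δ(s1, a). By convention the machine halts and rejects.

The machine executed 12 steps before halting.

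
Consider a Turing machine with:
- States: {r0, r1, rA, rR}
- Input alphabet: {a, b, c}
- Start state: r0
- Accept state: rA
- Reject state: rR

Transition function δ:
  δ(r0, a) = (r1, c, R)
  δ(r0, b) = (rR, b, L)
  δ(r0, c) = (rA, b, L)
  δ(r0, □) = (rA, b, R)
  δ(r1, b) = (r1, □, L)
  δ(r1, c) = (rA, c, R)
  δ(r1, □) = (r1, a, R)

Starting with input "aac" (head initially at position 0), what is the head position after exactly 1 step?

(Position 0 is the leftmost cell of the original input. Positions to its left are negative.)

Execution trace (head position shown):
Step 0: [r0]aac  (head at position 0)
Step 1: move right → c[r1]ac  (head at position 1)

After 1 step, the head is at position 1.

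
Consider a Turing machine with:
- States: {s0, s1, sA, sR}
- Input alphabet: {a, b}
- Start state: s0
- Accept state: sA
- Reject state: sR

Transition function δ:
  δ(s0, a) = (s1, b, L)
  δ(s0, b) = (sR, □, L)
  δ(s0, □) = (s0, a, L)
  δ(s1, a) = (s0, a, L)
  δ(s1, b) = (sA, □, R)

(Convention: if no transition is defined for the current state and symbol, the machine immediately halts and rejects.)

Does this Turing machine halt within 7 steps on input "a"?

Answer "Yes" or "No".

Execution trace:
Initial: [s0]a
Step 1: δ(s0, a) = (s1, b, L) → [s1]□b

No transition is defined for δ(s1, □). By convention the machine halts and rejects.
The machine halted after 1 step (within the 7-step bound).

Answer: Yes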